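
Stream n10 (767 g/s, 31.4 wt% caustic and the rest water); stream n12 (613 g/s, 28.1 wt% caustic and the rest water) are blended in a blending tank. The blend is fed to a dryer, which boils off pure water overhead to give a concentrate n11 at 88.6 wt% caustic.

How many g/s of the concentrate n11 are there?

466.2 g/s

caustic entering = 767×0.314 + 613×0.281 = 413.09 g/s.
All caustic reports to n11, so n11 = 413.09/0.886 = 466.24 g/s.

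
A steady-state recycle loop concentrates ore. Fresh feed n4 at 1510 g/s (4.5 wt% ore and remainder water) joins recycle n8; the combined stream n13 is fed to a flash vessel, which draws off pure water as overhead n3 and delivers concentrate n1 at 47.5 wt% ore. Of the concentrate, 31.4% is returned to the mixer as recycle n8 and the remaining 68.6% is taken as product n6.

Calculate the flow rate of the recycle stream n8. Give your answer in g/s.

Overall ore balance (none leaves overhead): ore in fresh feed = ore in product, i.e. 1510×0.045 = (1−0.314)·n1·0.475.
n1 = 67.95/(0.475×0.686) = 208.53 g/s.
Recycle n8 = 0.314×208.53 = 65.479 g/s.

65.48 g/s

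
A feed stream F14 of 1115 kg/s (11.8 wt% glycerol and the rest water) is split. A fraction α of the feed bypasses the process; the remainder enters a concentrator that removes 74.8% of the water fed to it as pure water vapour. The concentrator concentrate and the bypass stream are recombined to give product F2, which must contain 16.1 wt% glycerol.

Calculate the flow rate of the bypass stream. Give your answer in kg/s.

663.6 kg/s

All 1115×0.118 = 131.57 kg/s of glycerol reaches F2, so F2 = 131.57/0.161 = 817.2 kg/s and vapour = 297.8 kg/s.
The evaporator receives (1−α)·1115 of feed at 0.882 water and removes 0.748 of that water:
0.748×0.882×(1−α)×1115 = 297.8
(1−α) = 297.8/735.61 = 0.4048;  α = 0.5952.
Bypass flow = 0.5952×1115 = 663.61 kg/s.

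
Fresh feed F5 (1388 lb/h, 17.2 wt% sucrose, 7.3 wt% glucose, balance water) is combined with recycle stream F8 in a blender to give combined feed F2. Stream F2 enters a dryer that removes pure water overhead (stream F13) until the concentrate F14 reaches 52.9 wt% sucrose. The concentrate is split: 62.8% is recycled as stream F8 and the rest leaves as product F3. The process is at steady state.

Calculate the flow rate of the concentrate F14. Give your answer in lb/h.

1213 lb/h

Overall sucrose balance (none leaves overhead): sucrose in fresh feed = sucrose in product, i.e. 1388×0.172 = (1−0.628)·F14·0.529.
F14 = 238.74/(0.529×0.372) = 1213.2 lb/h.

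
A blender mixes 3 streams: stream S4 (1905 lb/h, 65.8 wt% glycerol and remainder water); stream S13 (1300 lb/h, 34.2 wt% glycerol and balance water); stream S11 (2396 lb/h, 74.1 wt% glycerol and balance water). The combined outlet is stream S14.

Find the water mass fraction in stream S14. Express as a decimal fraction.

Total flow out = 1905 + 1300 + 2396 = 5601 lb/h.
water in = 1905×0.342 + 1300×0.658 + 2396×0.259 = 2127.5 lb/h.
water mass fraction in S14 = 2127.5/5601 = 0.380.

0.380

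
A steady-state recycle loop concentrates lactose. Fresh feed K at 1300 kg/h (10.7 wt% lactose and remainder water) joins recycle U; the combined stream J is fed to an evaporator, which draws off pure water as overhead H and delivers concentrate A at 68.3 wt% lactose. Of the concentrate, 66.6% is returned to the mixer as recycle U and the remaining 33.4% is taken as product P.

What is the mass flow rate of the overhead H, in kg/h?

1096 kg/h

Overall lactose balance (none leaves overhead): lactose in fresh feed = lactose in product, i.e. 1300×0.107 = (1−0.666)·A·0.683.
A = 139.1/(0.683×0.334) = 609.76 kg/h.
Recycle U = 0.666×609.76 = 406.1 kg/h.
Combined feed J = 1300 + 406.1 = 1706.1 kg/h.
Overhead H = J − A = 1706.1 − 609.76 = 1096.3 kg/h.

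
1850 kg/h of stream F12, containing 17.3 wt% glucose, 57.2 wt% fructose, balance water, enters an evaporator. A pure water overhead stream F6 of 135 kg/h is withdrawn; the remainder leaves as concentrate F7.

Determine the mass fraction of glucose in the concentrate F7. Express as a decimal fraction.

0.1866

glucose is not removed: 1850×0.173 = 320.05 kg/h of glucose enters F7.
Concentrate = 1850 − 135 = 1715 kg/h.
Mass fraction = 320.05/1715 = 0.1866.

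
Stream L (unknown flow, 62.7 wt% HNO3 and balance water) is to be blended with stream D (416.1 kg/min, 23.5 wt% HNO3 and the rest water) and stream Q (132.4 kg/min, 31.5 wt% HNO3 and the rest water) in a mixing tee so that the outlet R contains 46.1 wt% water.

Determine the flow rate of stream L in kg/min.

1774 kg/min

Let L be the unknown flow. Total out = 548.5 + L.
water balance: 409.01 + 0.373·L = 0.461·(548.5 + L)
(0.373 − 0.461)·L = 0.461×548.5 − 409.01 = -156.15
L = -156.15 / -0.088 = 1774.5 kg/min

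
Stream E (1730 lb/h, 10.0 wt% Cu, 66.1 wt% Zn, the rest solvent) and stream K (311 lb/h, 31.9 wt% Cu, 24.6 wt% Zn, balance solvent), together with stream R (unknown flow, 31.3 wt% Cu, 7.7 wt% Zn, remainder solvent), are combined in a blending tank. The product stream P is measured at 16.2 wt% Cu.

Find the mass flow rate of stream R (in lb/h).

387 lb/h

Let R be the unknown flow. Total out = 2041 + R.
Cu balance: 272.21 + 0.313·R = 0.162·(2041 + R)
(0.313 − 0.162)·R = 0.162×2041 − 272.21 = 58.433
R = 58.433 / 0.151 = 386.97 lb/h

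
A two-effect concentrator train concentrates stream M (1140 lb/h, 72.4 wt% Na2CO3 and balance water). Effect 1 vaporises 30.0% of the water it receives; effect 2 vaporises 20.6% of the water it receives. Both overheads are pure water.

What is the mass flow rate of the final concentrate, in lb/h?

1000 lb/h

water in feed = 1140×0.276 = 314.64 lb/h.
After stage 1: water left = (1−0.300)×314.64 = 220.25; stream total = 1045.6 lb/h.
After stage 2: water left = (1−0.206)×220.25 = 174.88; final concentrate = 1000.2 lb/h.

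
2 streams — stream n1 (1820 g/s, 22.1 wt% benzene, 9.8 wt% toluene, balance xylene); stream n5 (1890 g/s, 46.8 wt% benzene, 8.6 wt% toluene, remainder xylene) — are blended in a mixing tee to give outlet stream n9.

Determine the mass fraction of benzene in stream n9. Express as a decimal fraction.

Total flow out = 1820 + 1890 = 3710 g/s.
benzene in = 1820×0.221 + 1890×0.468 = 1286.7 g/s.
benzene mass fraction in n9 = 1286.7/3710 = 0.3468.

0.3468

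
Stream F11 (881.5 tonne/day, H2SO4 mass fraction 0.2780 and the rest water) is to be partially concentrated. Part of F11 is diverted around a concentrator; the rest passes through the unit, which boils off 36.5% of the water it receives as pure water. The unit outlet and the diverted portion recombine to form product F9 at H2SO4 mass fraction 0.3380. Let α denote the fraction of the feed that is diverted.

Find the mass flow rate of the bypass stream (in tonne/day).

287.7 tonne/day

All 881.5×0.278 = 245.06 tonne/day of H2SO4 reaches F9, so F9 = 245.06/0.338 = 725.02 tonne/day and vapour = 156.48 tonne/day.
The evaporator receives (1−α)·881.5 of feed at 0.722 water and removes 0.365 of that water:
0.365×0.722×(1−α)×881.5 = 156.48
(1−α) = 156.48/232.3 = 0.6736;  α = 0.3264.
Bypass flow = 0.3264×881.5 = 287.72 tonne/day.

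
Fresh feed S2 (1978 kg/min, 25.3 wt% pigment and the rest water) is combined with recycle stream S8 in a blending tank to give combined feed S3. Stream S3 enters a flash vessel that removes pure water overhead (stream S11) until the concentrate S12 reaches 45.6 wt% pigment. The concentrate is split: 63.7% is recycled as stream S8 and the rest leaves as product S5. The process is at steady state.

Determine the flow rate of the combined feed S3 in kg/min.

3904 kg/min

Overall pigment balance (none leaves overhead): pigment in fresh feed = pigment in product, i.e. 1978×0.253 = (1−0.637)·S12·0.456.
S12 = 500.43/(0.456×0.363) = 3023.3 kg/min.
Recycle S8 = 0.637×3023.3 = 1925.8 kg/min.
Combined feed S3 = 1978 + 1925.8 = 3903.8 kg/min.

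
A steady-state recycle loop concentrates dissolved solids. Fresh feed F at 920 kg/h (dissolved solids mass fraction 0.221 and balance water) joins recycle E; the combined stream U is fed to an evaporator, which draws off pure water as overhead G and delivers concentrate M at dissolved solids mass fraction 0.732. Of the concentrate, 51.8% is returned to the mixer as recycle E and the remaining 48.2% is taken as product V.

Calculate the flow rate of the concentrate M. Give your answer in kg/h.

Overall dissolved solids balance (none leaves overhead): dissolved solids in fresh feed = dissolved solids in product, i.e. 920×0.221 = (1−0.518)·M·0.732.
M = 203.32/(0.732×0.482) = 576.26 kg/h.

576.3 kg/h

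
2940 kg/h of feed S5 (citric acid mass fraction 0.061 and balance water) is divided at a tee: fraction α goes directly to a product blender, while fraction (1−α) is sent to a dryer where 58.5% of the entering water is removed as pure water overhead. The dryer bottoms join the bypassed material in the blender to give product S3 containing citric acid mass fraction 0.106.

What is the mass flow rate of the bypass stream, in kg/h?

All 2940×0.061 = 179.34 kg/h of citric acid reaches S3, so S3 = 179.34/0.106 = 1691.9 kg/h and vapour = 1248.1 kg/h.
The evaporator receives (1−α)·2940 of feed at 0.939 water and removes 0.585 of that water:
0.585×0.939×(1−α)×2940 = 1248.1
(1−α) = 1248.1/1615 = 0.7728;  α = 0.2272.
Bypass flow = 0.2272×2940 = 667.87 kg/h.

667.9 kg/h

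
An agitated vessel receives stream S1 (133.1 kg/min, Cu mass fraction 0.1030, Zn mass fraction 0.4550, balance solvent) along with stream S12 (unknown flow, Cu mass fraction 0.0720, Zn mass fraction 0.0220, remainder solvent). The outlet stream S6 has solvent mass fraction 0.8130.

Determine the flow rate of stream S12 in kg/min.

531 kg/min

Let S12 be the unknown flow. Total out = 133.1 + S12.
solvent balance: 58.83 + 0.906·S12 = 0.813·(133.1 + S12)
(0.906 − 0.813)·S12 = 0.813×133.1 − 58.83 = 49.38
S12 = 49.38 / 0.093 = 530.97 kg/min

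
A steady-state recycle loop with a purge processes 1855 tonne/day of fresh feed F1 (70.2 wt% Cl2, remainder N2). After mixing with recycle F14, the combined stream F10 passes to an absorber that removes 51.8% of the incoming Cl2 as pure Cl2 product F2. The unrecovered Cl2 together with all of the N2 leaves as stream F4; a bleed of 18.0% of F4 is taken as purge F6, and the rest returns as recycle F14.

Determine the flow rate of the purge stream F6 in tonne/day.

N2 enters only via F1 and leaves only via the purge: 1855×0.298 = 0.180×(N2 in F4), and the absorber passes all N2, so N2 in F10 = N2 in F4 = 3071.1 tonne/day.
Cl2 in F10: m_A = 1855×0.702 + (1−0.180)·(1−0.518)·m_A, so m_A = 1302.2/0.6048 = 2153.3 tonne/day.
F4 = (1−0.518)×2153.3 + 3071.1 = 4108.9 tonne/day.
Purge F6 = 0.180×4108.9 = 739.61 tonne/day.

739.6 tonne/day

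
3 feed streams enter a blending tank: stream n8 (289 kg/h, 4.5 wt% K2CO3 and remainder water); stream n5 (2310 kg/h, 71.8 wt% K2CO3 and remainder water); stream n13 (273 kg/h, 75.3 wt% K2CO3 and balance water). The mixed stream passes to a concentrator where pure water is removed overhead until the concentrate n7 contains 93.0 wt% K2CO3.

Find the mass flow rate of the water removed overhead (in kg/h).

853.6 kg/h

K2CO3 entering = 289×0.045 + 2310×0.718 + 273×0.753 = 1877.2 kg/h.
All K2CO3 reports to n7, so n7 = 1877.2/0.930 = 2018.4 kg/h.
Total feed = 2872 kg/h; overhead = 2872 − 2018.4 = 853.55 kg/h.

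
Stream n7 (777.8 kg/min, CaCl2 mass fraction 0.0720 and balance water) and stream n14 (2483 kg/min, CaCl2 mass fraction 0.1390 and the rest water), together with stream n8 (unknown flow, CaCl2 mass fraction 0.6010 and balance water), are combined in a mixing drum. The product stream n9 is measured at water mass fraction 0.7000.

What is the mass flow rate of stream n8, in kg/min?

1917 kg/min

Let n8 be the unknown flow. Total out = 3260.8 + n8.
water balance: 2859.7 + 0.399·n8 = 0.700·(3260.8 + n8)
(0.399 − 0.700)·n8 = 0.700×3260.8 − 2859.7 = -577.1
n8 = -577.1 / -0.301 = 1917.3 kg/min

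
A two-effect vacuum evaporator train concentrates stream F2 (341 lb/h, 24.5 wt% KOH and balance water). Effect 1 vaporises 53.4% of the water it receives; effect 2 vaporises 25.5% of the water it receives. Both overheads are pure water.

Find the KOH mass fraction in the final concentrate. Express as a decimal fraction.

0.4831

water in feed = 341×0.755 = 257.45 lb/h.
After stage 1: water left = (1−0.534)×257.45 = 119.97; stream total = 203.52 lb/h.
After stage 2: water left = (1−0.255)×119.97 = 89.381; final concentrate = 172.93 lb/h.
KOH fraction = 83.545/172.93 = 0.4831.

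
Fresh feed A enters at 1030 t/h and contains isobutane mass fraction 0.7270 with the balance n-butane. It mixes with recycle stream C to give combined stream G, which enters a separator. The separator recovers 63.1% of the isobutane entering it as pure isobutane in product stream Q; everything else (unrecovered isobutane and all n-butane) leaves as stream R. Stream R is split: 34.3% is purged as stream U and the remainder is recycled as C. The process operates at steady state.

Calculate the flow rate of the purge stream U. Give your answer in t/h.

n-butane enters only via A and leaves only via the purge: 1030×0.273 = 0.343×(n-butane in R), and the separator passes all n-butane, so n-butane in G = n-butane in R = 819.8 t/h.
isobutane in G: m_A = 1030×0.727 + (1−0.343)·(1−0.631)·m_A, so m_A = 748.81/0.7576 = 988.44 t/h.
R = (1−0.631)×988.44 + 819.8 = 1184.5 t/h.
Purge U = 0.343×1184.5 = 406.29 t/h.

406.3 t/h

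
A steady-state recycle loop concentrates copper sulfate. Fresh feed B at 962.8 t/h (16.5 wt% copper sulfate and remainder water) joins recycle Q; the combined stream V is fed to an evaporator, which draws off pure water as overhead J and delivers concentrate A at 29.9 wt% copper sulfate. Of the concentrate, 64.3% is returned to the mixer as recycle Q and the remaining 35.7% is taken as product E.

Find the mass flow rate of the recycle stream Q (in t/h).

957 t/h

Overall copper sulfate balance (none leaves overhead): copper sulfate in fresh feed = copper sulfate in product, i.e. 962.8×0.165 = (1−0.643)·A·0.299.
A = 158.86/(0.299×0.357) = 1488.3 t/h.
Recycle Q = 0.643×1488.3 = 956.96 t/h.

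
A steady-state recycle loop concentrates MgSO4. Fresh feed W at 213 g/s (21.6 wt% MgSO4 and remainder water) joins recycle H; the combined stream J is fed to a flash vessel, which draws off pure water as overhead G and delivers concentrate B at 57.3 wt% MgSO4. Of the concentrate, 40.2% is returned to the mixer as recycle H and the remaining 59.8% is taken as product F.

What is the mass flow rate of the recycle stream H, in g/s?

Overall MgSO4 balance (none leaves overhead): MgSO4 in fresh feed = MgSO4 in product, i.e. 213×0.216 = (1−0.402)·B·0.573.
B = 46.008/(0.573×0.598) = 134.27 g/s.
Recycle H = 0.402×134.27 = 53.976 g/s.

53.98 g/s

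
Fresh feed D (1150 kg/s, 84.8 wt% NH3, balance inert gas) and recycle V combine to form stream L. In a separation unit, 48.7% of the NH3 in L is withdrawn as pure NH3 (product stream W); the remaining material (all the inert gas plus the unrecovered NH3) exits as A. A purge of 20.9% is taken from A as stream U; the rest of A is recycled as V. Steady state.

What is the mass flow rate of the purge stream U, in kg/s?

350.8 kg/s

inert gas enters only via D and leaves only via the purge: 1150×0.152 = 0.209×(inert gas in A), and the separation unit passes all inert gas, so inert gas in L = inert gas in A = 836.36 kg/s.
NH3 in L: m_A = 1150×0.848 + (1−0.209)·(1−0.487)·m_A, so m_A = 975.2/0.5942 = 1641.2 kg/s.
A = (1−0.487)×1641.2 + 836.36 = 1678.3 kg/s.
Purge U = 0.209×1678.3 = 350.76 kg/s.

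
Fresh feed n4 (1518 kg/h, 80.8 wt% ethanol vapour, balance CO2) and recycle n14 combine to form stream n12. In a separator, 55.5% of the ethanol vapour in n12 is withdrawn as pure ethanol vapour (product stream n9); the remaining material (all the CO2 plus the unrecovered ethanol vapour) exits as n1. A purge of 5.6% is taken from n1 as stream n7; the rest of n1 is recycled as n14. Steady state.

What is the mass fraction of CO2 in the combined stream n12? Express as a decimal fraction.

CO2 enters only via n4 and leaves only via the purge: 1518×0.192 = 0.056×(CO2 in n1), and the separator passes all CO2, so CO2 in n12 = CO2 in n1 = 5204.6 kg/h.
ethanol vapour in n12: m_A = 1518×0.808 + (1−0.056)·(1−0.555)·m_A, so m_A = 1226.5/0.5799 = 2115 kg/h.
n12 = 2115 + 5204.6 = 7319.6 kg/h.
CO2 fraction in n12 = 5204.6/7319.6 = 0.711.

0.711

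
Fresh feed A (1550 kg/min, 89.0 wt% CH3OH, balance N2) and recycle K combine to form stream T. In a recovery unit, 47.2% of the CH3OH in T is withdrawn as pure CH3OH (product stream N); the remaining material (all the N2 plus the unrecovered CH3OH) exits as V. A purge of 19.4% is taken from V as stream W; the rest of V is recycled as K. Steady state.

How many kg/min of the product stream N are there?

CH3OH in T: m_A = 1550×0.890 + (1−0.194)·(1−0.472)·m_A, so m_A = 1379.5/0.5744 = 2401.5 kg/min.
Product N = 0.472×2401.5 = 1133.5 kg/min.

1134 kg/min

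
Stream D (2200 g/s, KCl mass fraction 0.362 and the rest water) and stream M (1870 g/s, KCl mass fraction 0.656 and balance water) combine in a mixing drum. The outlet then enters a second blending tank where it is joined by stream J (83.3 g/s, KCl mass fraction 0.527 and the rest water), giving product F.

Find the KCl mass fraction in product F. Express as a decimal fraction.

Overall, product flow = 4153.3 g/s.
KCl in = 2200×0.362 + 1870×0.656 + 83.3×0.527 = 2067 g/s.
KCl fraction in F = 0.498.

0.498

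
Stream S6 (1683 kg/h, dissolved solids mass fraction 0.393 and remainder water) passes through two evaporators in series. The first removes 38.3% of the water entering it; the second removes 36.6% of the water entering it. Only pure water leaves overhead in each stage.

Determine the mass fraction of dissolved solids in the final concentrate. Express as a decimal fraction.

water in feed = 1683×0.607 = 1021.6 kg/h.
After stage 1: water left = (1−0.383)×1021.6 = 630.32; stream total = 1291.7 kg/h.
After stage 2: water left = (1−0.366)×630.32 = 399.62; final concentrate = 1061 kg/h.
dissolved solids fraction = 661.42/1061 = 0.623.

0.623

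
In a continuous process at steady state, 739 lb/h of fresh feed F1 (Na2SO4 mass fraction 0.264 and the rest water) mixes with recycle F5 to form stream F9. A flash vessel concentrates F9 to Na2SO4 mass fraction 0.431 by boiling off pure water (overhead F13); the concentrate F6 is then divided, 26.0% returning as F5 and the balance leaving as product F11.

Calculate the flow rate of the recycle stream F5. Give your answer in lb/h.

159 lb/h

Overall Na2SO4 balance (none leaves overhead): Na2SO4 in fresh feed = Na2SO4 in product, i.e. 739×0.264 = (1−0.260)·F6·0.431.
F6 = 195.1/(0.431×0.740) = 611.7 lb/h.
Recycle F5 = 0.260×611.7 = 159.04 lb/h.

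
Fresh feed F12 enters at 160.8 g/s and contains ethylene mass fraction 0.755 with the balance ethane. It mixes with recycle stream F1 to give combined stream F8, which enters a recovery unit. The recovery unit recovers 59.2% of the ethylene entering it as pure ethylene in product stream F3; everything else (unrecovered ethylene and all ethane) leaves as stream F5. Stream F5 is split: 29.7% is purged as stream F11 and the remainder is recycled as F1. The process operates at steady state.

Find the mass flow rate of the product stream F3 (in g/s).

ethylene in F8: m_A = 160.8×0.755 + (1−0.297)·(1−0.592)·m_A, so m_A = 121.4/0.7132 = 170.23 g/s.
Product F3 = 0.592×170.23 = 100.78 g/s.

100.8 g/s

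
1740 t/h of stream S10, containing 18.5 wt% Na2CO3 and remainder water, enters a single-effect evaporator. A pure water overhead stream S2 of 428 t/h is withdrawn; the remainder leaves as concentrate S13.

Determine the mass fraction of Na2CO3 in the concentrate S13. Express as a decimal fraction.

Na2CO3 is not removed: 1740×0.185 = 321.9 t/h of Na2CO3 enters S13.
Concentrate = 1740 − 428 = 1312 t/h.
Mass fraction = 321.9/1312 = 0.245.

0.245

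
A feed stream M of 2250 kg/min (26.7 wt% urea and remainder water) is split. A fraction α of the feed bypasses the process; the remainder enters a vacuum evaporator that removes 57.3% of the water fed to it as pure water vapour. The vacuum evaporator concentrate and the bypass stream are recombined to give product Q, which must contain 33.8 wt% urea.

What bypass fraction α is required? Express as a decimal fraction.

0.500

All 2250×0.267 = 600.75 kg/min of urea reaches Q, so Q = 600.75/0.338 = 1777.4 kg/min and vapour = 472.63 kg/min.
The evaporator receives (1−α)·2250 of feed at 0.733 water and removes 0.573 of that water:
0.573×0.733×(1−α)×2250 = 472.63
(1−α) = 472.63/945.02 = 0.5001;  α = 0.4999.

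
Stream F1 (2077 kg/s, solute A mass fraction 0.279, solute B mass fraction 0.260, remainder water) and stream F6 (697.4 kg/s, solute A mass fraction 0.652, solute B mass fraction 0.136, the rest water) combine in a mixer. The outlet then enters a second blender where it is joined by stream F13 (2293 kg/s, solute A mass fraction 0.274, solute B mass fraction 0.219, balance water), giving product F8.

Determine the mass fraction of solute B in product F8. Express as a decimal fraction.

0.224

Overall, product flow = 5067.4 kg/s.
solute B in = 2077×0.260 + 697.4×0.136 + 2293×0.219 = 1137 kg/s.
solute B fraction in F8 = 0.224.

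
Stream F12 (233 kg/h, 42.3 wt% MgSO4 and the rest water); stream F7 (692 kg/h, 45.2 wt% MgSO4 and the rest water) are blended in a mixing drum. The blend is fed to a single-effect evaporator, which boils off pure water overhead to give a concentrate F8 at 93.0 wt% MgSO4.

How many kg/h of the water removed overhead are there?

MgSO4 entering = 233×0.423 + 692×0.452 = 411.34 kg/h.
All MgSO4 reports to F8, so F8 = 411.34/0.930 = 442.3 kg/h.
Total feed = 925 kg/h; overhead = 925 − 442.3 = 482.7 kg/h.

482.7 kg/h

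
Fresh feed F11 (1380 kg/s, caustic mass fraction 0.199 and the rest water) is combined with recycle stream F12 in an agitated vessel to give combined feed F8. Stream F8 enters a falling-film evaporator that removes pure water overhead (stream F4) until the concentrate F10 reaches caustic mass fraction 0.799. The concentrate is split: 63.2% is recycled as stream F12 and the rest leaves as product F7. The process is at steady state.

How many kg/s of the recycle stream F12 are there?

Overall caustic balance (none leaves overhead): caustic in fresh feed = caustic in product, i.e. 1380×0.199 = (1−0.632)·F10·0.799.
F10 = 274.62/(0.799×0.368) = 933.98 kg/s.
Recycle F12 = 0.632×933.98 = 590.28 kg/s.

590.3 kg/s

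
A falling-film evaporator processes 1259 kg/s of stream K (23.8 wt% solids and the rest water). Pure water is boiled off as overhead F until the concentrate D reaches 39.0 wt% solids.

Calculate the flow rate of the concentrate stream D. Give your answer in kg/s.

solids is conserved: 1259×0.238 = 299.64 kg/s all reports to the concentrate.
Concentrate = 299.64/(target fraction) = 768.31 kg/s.

768.3 kg/s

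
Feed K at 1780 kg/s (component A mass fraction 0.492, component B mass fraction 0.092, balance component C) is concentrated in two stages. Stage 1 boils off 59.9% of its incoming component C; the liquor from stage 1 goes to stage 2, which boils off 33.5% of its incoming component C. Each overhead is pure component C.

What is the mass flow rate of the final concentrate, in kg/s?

component C in feed = 1780×0.416 = 740.48 kg/s.
After stage 1: component C left = (1−0.599)×740.48 = 296.93; stream total = 1336.5 kg/s.
After stage 2: component C left = (1−0.335)×296.93 = 197.46; final concentrate = 1237 kg/s.

1237 kg/s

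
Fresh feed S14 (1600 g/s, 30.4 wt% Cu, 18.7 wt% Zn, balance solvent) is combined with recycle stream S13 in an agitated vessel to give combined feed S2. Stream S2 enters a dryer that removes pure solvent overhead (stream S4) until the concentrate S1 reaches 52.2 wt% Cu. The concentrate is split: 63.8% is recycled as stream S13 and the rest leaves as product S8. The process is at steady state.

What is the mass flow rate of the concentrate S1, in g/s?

Overall Cu balance (none leaves overhead): Cu in fresh feed = Cu in product, i.e. 1600×0.304 = (1−0.638)·S1·0.522.
S1 = 486.4/(0.522×0.362) = 2574 g/s.

2574 g/s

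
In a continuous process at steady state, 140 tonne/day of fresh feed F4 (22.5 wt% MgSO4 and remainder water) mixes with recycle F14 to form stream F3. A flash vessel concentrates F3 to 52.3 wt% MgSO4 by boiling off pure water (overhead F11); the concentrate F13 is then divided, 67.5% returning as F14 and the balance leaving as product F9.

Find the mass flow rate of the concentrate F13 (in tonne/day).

Overall MgSO4 balance (none leaves overhead): MgSO4 in fresh feed = MgSO4 in product, i.e. 140×0.225 = (1−0.675)·F13·0.523.
F13 = 31.5/(0.523×0.325) = 185.32 tonne/day.

185.3 tonne/day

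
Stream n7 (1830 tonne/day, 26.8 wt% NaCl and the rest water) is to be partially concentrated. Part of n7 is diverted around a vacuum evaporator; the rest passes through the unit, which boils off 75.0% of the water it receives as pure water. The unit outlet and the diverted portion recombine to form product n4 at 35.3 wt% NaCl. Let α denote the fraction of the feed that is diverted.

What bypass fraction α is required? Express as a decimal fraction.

0.561

All 1830×0.268 = 490.44 tonne/day of NaCl reaches n4, so n4 = 490.44/0.353 = 1389.3 tonne/day and vapour = 440.65 tonne/day.
The evaporator receives (1−α)·1830 of feed at 0.732 water and removes 0.750 of that water:
0.750×0.732×(1−α)×1830 = 440.65
(1−α) = 440.65/1004.7 = 0.4386;  α = 0.5614.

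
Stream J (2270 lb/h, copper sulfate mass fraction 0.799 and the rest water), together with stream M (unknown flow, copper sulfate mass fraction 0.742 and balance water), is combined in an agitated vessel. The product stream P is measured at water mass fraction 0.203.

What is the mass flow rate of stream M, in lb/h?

Let M be the unknown flow. Total out = 2270 + M.
water balance: 456.27 + 0.258·M = 0.203·(2270 + M)
(0.258 − 0.203)·M = 0.203×2270 − 456.27 = 4.54
M = 4.54 / 0.055 = 82.545 lb/h

82.55 lb/h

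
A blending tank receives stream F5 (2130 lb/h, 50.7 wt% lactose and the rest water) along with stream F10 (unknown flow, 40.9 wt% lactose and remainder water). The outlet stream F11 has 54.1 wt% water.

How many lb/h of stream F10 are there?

2045 lb/h

Let F10 be the unknown flow. Total out = 2130 + F10.
water balance: 1050.1 + 0.591·F10 = 0.541·(2130 + F10)
(0.591 − 0.541)·F10 = 0.541×2130 − 1050.1 = 102.24
F10 = 102.24 / 0.050 = 2044.8 lb/h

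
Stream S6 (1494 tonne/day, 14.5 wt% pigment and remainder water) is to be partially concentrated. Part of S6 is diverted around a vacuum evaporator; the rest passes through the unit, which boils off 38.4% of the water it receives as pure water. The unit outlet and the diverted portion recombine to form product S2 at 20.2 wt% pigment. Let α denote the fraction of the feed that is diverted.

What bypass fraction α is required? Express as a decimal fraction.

All 1494×0.145 = 216.63 tonne/day of pigment reaches S2, so S2 = 216.63/0.202 = 1072.4 tonne/day and vapour = 421.57 tonne/day.
The evaporator receives (1−α)·1494 of feed at 0.855 water and removes 0.384 of that water:
0.384×0.855×(1−α)×1494 = 421.57
(1−α) = 421.57/490.51 = 0.8595;  α = 0.1405.

0.141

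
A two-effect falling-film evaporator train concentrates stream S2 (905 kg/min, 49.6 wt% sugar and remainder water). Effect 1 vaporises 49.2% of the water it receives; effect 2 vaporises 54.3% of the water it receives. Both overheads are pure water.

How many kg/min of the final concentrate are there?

water in feed = 905×0.504 = 456.12 kg/min.
After stage 1: water left = (1−0.492)×456.12 = 231.71; stream total = 680.59 kg/min.
After stage 2: water left = (1−0.543)×231.71 = 105.89; final concentrate = 554.77 kg/min.

554.8 kg/min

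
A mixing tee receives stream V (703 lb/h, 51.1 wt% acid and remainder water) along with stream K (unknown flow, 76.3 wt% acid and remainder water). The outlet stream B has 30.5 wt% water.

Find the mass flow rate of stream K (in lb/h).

Let K be the unknown flow. Total out = 703 + K.
water balance: 343.77 + 0.237·K = 0.305·(703 + K)
(0.237 − 0.305)·K = 0.305×703 − 343.77 = -129.35
K = -129.35 / -0.068 = 1902.2 lb/h

1902 lb/h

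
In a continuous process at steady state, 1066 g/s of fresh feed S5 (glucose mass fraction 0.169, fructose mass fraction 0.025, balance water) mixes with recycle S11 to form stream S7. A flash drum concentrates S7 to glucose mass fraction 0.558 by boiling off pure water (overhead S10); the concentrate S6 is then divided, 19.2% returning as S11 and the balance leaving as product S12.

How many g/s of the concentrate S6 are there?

Overall glucose balance (none leaves overhead): glucose in fresh feed = glucose in product, i.e. 1066×0.169 = (1−0.192)·S6·0.558.
S6 = 180.15/(0.558×0.808) = 399.58 g/s.

399.6 g/s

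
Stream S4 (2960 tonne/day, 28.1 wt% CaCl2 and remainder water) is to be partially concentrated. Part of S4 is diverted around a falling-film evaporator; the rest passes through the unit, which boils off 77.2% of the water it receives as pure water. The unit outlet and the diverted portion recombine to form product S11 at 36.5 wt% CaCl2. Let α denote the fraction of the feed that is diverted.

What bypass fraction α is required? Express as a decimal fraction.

0.585

All 2960×0.281 = 831.76 tonne/day of CaCl2 reaches S11, so S11 = 831.76/0.365 = 2278.8 tonne/day and vapour = 681.21 tonne/day.
The evaporator receives (1−α)·2960 of feed at 0.719 water and removes 0.772 of that water:
0.772×0.719×(1−α)×2960 = 681.21
(1−α) = 681.21/1643 = 0.4146;  α = 0.5854.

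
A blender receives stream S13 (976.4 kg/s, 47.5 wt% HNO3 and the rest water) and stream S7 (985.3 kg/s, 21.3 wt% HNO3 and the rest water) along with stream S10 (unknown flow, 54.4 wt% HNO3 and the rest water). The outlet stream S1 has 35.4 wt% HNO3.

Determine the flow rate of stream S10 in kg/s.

109.4 kg/s

Let S10 be the unknown flow. Total out = 1961.7 + S10.
HNO3 balance: 673.66 + 0.544·S10 = 0.354·(1961.7 + S10)
(0.544 − 0.354)·S10 = 0.354×1961.7 − 673.66 = 20.783
S10 = 20.783 / 0.190 = 109.38 kg/s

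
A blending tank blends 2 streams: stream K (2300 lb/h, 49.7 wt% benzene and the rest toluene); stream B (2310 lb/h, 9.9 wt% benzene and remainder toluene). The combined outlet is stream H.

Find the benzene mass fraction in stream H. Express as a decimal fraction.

Total flow out = 2300 + 2310 = 4610 lb/h.
benzene in = 2300×0.497 + 2310×0.099 = 1371.8 lb/h.
benzene mass fraction in H = 1371.8/4610 = 0.2976.

0.2976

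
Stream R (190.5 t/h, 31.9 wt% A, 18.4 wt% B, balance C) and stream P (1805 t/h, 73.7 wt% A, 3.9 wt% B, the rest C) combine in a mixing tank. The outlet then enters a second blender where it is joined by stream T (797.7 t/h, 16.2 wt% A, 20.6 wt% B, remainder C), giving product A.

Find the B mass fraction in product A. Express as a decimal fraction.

Overall, product flow = 2793.2 t/h.
B in = 190.5×0.184 + 1805×0.039 + 797.7×0.206 = 269.77 t/h.
B fraction in A = 0.0966.

0.0966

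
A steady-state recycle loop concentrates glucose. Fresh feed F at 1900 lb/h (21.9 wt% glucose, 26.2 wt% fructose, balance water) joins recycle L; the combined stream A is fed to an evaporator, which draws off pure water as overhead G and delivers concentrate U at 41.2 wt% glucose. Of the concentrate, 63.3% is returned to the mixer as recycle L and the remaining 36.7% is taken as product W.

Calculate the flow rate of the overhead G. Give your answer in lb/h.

Overall glucose balance (none leaves overhead): glucose in fresh feed = glucose in product, i.e. 1900×0.219 = (1−0.633)·U·0.412.
U = 416.1/(0.412×0.367) = 2751.9 lb/h.
Recycle L = 0.633×2751.9 = 1742 lb/h.
Combined feed A = 1900 + 1742 = 3642 lb/h.
Overhead G = A − U = 3642 − 2751.9 = 890.05 lb/h.

890 lb/h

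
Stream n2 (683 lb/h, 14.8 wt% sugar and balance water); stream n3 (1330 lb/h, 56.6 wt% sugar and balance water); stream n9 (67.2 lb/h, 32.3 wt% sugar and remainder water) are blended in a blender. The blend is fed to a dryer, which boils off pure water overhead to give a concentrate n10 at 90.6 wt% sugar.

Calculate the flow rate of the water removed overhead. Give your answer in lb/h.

sugar entering = 683×0.148 + 1330×0.566 + 67.2×0.323 = 875.57 lb/h.
All sugar reports to n10, so n10 = 875.57/0.906 = 966.41 lb/h.
Total feed = 2080.2 lb/h; overhead = 2080.2 − 966.41 = 1113.8 lb/h.

1114 lb/h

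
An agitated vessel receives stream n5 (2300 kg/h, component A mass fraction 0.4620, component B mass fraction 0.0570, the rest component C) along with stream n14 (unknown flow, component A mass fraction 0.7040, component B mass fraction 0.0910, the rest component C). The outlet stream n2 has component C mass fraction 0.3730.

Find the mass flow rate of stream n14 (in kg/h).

Let n14 be the unknown flow. Total out = 2300 + n14.
component C balance: 1106.3 + 0.205·n14 = 0.373·(2300 + n14)
(0.205 − 0.373)·n14 = 0.373×2300 − 1106.3 = -248.4
n14 = -248.4 / -0.168 = 1478.6 kg/h

1479 kg/h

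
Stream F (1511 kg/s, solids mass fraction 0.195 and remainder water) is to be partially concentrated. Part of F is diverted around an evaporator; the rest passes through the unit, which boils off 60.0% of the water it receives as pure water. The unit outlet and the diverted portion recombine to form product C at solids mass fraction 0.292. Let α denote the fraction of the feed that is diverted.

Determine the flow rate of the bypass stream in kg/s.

471.8 kg/s

All 1511×0.195 = 294.64 kg/s of solids reaches C, so C = 294.64/0.292 = 1009.1 kg/s and vapour = 501.94 kg/s.
The evaporator receives (1−α)·1511 of feed at 0.805 water and removes 0.600 of that water:
0.600×0.805×(1−α)×1511 = 501.94
(1−α) = 501.94/729.81 = 0.6878;  α = 0.3122.
Bypass flow = 0.3122×1511 = 471.78 kg/s.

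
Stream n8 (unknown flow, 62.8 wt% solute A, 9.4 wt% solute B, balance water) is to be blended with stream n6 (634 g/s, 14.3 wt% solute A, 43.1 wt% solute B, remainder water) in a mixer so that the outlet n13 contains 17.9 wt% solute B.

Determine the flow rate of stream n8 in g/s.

1880 g/s

Let n8 be the unknown flow. Total out = 634 + n8.
solute B balance: 273.25 + 0.094·n8 = 0.179·(634 + n8)
(0.094 − 0.179)·n8 = 0.179×634 − 273.25 = -159.77
n8 = -159.77 / -0.085 = 1879.6 g/s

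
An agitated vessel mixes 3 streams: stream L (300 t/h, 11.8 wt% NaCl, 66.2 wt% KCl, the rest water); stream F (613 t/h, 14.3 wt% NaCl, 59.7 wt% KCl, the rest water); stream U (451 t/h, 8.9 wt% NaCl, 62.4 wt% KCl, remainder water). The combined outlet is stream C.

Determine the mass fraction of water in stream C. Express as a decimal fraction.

Total flow out = 300 + 613 + 451 = 1364 t/h.
water in = 300×0.220 + 613×0.260 + 451×0.287 = 354.82 t/h.
water mass fraction in C = 354.82/1364 = 0.2601.

0.2601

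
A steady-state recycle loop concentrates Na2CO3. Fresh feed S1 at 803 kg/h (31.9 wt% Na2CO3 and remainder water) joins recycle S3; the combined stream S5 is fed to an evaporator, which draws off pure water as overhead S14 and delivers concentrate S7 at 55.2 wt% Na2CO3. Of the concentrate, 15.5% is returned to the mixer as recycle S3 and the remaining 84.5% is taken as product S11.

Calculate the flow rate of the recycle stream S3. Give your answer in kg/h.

85.12 kg/h

Overall Na2CO3 balance (none leaves overhead): Na2CO3 in fresh feed = Na2CO3 in product, i.e. 803×0.319 = (1−0.155)·S7·0.552.
S7 = 256.16/(0.552×0.845) = 549.17 kg/h.
Recycle S3 = 0.155×549.17 = 85.122 kg/h.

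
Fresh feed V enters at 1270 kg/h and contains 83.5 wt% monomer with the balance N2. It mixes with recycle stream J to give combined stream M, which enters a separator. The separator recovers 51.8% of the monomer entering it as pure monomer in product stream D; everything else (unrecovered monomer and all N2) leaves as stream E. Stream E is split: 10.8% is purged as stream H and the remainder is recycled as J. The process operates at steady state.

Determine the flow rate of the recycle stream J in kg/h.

N2 enters only via V and leaves only via the purge: 1270×0.165 = 0.108×(N2 in E), and the separator passes all N2, so N2 in M = N2 in E = 1940.3 kg/h.
monomer in M: m_A = 1270×0.835 + (1−0.108)·(1−0.518)·m_A, so m_A = 1060.5/0.5701 = 1860.3 kg/h.
E = (1−0.518)×1860.3 + 1940.3 = 2836.9 kg/h.
Recycle J = (1−0.108)×2836.9 = 2530.5 kg/h.

2531 kg/h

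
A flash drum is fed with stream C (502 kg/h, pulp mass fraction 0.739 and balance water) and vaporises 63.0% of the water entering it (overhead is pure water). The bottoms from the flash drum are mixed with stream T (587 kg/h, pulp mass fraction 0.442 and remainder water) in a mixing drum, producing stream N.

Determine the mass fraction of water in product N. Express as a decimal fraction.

Vapour removed = 0.630×0.261×502 = 82.544 kg/h; concentrate = 419.46 kg/h.
water reaching the mixer = 48.478 (from concentrate) + 587×0.558 = 376.02 kg/h.
Product flow = 419.46 + 587 = 1006.5 kg/h; water fraction = 0.374.

0.374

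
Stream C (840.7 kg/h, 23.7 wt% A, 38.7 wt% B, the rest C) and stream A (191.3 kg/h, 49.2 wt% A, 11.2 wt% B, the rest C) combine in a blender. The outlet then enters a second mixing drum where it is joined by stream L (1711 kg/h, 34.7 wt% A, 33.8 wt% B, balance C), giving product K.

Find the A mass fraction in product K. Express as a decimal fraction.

0.323

Overall, product flow = 2743 kg/h.
A in = 840.7×0.237 + 191.3×0.492 + 1711×0.347 = 887.08 kg/h.
A fraction in K = 0.323.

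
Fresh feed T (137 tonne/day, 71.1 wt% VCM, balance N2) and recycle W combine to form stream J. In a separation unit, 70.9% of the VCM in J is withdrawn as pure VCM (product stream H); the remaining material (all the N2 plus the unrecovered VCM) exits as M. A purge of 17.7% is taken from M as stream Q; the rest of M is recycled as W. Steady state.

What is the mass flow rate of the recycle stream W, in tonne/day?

214.8 tonne/day

N2 enters only via T and leaves only via the purge: 137×0.289 = 0.177×(N2 in M), and the separation unit passes all N2, so N2 in J = N2 in M = 223.69 tonne/day.
VCM in J: m_A = 137×0.711 + (1−0.177)·(1−0.709)·m_A, so m_A = 97.407/0.7605 = 128.08 tonne/day.
M = (1−0.709)×128.08 + 223.69 = 260.96 tonne/day.
Recycle W = (1−0.177)×260.96 = 214.77 tonne/day.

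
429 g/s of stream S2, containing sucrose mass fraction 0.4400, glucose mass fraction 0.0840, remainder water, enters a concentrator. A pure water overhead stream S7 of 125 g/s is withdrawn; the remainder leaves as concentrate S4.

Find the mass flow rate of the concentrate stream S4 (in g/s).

304 g/s

Concentrate = 429 − 125 = 304 g/s.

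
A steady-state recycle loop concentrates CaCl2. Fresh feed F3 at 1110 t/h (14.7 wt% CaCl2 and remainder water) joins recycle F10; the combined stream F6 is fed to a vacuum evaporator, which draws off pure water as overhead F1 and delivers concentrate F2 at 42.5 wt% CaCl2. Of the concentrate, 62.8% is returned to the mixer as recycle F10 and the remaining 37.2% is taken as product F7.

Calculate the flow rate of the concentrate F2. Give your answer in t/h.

Overall CaCl2 balance (none leaves overhead): CaCl2 in fresh feed = CaCl2 in product, i.e. 1110×0.147 = (1−0.628)·F2·0.425.
F2 = 163.17/(0.425×0.372) = 1032.1 t/h.

1032 t/h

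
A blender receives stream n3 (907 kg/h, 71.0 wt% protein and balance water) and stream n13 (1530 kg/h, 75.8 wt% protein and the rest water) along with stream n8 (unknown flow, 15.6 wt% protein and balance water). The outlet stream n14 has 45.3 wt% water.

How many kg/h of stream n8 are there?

Let n8 be the unknown flow. Total out = 2437 + n8.
water balance: 633.29 + 0.844·n8 = 0.453·(2437 + n8)
(0.844 − 0.453)·n8 = 0.453×2437 − 633.29 = 470.67
n8 = 470.67 / 0.391 = 1203.8 kg/h

1204 kg/h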